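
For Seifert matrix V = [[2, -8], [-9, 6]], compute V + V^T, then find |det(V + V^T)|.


Step 1: Form V + V^T where V = [[2, -8], [-9, 6]]
  V^T = [[2, -9], [-8, 6]]
  V + V^T = [[4, -17], [-17, 12]]
Step 2: det(V + V^T) = 4*12 - (-17)*(-17)
  = 48 - 289 = -241
Step 3: Knot determinant = |det(V + V^T)| = |-241| = 241

241


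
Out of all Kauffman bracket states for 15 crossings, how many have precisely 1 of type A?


We choose which 1 of 15 crossings get A-smoothings.
C(15, 1) = 15! / (1! * 14!)
= 15

15


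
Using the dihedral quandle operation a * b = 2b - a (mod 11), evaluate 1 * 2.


1 * 2 = 2*2 - 1 mod 11
= 4 - 1 mod 11
= 3 mod 11 = 3

3


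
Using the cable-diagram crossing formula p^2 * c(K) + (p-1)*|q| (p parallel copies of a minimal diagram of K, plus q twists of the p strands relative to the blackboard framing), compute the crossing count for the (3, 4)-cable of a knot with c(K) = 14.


Step 1: Each of the c(K) crossings of the companion diagram becomes p*p = p^2 crossings among the p parallel strands, and each of the |q| twists s_1 s_2 ... s_(p-1) adds (p-1) crossings.
  Crossings = p^2 * c(K) + (p-1)*|q|
Step 2: = 3^2 * 14 + (3-1)*4
Step 3: = 9*14 + 2*4
Step 4: = 126 + 8 = 134

134


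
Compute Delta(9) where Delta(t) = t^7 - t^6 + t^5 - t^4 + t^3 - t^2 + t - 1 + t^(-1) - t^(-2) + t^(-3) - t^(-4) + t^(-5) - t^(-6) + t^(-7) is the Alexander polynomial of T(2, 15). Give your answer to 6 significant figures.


Substituting t = 9 into Delta(t) = t^7 - t^6 + t^5 - t^4 + t^3 - t^2 + t - 1 + t^(-1) - t^(-2) + t^(-3) - t^(-4) + t^(-5) - t^(-6) + t^(-7):
Term values: (4782969) + (-531441) + (59049) + (-6561) + (729) + (-81) + (9) + (-1) + (0.111111) + (-0.0123457) + (0.00137174) + (-0.000152416) + (1.69351e-05) + (-1.88168e-06) + (2.09075e-07)
Sum = 4304672.1
Rounded to 6 significant figures: 4.30467e+06

4.30467e+06


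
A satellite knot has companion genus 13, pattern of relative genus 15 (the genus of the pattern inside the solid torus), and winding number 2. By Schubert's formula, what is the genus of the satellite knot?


Schubert: g(satellite) = g_rel(pattern) + |winding| * g(companion),
where g_rel(pattern) is the genus of the pattern relative to the solid torus.
= 15 + 2 * 13
= 15 + 26 = 41

41


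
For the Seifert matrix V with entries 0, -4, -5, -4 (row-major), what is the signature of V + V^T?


Step 1: V + V^T = [[0, -9], [-9, -8]]
Step 2: trace = -8, det = -81
Step 3: Discriminant = (-8)^2 - 4*(-81) = 388
Step 4: Eigenvalues: 5.84886, -13.8489
Step 5: Signature = (# positive eigenvalues) - (# negative eigenvalues) = 0

0


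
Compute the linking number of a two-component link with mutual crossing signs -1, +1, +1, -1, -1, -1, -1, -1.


Step 1: Count positive crossings: 2
Step 2: Count negative crossings: 6
Step 3: Sum of signs = 2 - 6 = -4
Step 4: Linking number = sum/2 = -4/2 = -2

-2


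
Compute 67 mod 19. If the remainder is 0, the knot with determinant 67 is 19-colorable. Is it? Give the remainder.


Step 1: A knot is p-colorable if and only if p divides its determinant.
Step 2: Compute 67 mod 19.
67 = 3 * 19 + 10
Step 3: 67 mod 19 = 10
Step 4: The knot is 19-colorable: no

10


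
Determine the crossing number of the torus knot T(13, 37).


For a torus knot T(p, q) with gcd(p,q)=1,
the crossing number is min(p*(q-1), q*(p-1)).
p*(q-1) = 13*36 = 468
q*(p-1) = 37*12 = 444
min(468, 444) = 444

444


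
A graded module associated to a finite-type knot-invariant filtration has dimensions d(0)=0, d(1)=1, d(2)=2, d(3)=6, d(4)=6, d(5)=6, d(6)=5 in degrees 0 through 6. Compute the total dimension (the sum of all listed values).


Total dimension = d(0) + d(1) + ... + d(6)
= 0 + 1 + 2 + 6 + 6 + 6 + 5
= 26

26


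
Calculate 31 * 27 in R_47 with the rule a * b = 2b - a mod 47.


31 * 27 = 2*27 - 31 mod 47
= 54 - 31 mod 47
= 23 mod 47 = 23

23


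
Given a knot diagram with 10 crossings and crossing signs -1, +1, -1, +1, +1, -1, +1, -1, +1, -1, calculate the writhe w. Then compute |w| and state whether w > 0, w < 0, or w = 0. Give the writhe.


Step 1: Count positive crossings (+1).
Positive crossings: 5
Step 2: Count negative crossings (-1).
Negative crossings: 5
Step 3: Writhe = (positive) - (negative)
w = 5 - 5 = 0
Step 4: |w| = 0, and w is zero

0


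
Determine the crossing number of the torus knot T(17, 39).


For a torus knot T(p, q) with gcd(p,q)=1,
the crossing number is min(p*(q-1), q*(p-1)).
p*(q-1) = 17*38 = 646
q*(p-1) = 39*16 = 624
min(646, 624) = 624

624


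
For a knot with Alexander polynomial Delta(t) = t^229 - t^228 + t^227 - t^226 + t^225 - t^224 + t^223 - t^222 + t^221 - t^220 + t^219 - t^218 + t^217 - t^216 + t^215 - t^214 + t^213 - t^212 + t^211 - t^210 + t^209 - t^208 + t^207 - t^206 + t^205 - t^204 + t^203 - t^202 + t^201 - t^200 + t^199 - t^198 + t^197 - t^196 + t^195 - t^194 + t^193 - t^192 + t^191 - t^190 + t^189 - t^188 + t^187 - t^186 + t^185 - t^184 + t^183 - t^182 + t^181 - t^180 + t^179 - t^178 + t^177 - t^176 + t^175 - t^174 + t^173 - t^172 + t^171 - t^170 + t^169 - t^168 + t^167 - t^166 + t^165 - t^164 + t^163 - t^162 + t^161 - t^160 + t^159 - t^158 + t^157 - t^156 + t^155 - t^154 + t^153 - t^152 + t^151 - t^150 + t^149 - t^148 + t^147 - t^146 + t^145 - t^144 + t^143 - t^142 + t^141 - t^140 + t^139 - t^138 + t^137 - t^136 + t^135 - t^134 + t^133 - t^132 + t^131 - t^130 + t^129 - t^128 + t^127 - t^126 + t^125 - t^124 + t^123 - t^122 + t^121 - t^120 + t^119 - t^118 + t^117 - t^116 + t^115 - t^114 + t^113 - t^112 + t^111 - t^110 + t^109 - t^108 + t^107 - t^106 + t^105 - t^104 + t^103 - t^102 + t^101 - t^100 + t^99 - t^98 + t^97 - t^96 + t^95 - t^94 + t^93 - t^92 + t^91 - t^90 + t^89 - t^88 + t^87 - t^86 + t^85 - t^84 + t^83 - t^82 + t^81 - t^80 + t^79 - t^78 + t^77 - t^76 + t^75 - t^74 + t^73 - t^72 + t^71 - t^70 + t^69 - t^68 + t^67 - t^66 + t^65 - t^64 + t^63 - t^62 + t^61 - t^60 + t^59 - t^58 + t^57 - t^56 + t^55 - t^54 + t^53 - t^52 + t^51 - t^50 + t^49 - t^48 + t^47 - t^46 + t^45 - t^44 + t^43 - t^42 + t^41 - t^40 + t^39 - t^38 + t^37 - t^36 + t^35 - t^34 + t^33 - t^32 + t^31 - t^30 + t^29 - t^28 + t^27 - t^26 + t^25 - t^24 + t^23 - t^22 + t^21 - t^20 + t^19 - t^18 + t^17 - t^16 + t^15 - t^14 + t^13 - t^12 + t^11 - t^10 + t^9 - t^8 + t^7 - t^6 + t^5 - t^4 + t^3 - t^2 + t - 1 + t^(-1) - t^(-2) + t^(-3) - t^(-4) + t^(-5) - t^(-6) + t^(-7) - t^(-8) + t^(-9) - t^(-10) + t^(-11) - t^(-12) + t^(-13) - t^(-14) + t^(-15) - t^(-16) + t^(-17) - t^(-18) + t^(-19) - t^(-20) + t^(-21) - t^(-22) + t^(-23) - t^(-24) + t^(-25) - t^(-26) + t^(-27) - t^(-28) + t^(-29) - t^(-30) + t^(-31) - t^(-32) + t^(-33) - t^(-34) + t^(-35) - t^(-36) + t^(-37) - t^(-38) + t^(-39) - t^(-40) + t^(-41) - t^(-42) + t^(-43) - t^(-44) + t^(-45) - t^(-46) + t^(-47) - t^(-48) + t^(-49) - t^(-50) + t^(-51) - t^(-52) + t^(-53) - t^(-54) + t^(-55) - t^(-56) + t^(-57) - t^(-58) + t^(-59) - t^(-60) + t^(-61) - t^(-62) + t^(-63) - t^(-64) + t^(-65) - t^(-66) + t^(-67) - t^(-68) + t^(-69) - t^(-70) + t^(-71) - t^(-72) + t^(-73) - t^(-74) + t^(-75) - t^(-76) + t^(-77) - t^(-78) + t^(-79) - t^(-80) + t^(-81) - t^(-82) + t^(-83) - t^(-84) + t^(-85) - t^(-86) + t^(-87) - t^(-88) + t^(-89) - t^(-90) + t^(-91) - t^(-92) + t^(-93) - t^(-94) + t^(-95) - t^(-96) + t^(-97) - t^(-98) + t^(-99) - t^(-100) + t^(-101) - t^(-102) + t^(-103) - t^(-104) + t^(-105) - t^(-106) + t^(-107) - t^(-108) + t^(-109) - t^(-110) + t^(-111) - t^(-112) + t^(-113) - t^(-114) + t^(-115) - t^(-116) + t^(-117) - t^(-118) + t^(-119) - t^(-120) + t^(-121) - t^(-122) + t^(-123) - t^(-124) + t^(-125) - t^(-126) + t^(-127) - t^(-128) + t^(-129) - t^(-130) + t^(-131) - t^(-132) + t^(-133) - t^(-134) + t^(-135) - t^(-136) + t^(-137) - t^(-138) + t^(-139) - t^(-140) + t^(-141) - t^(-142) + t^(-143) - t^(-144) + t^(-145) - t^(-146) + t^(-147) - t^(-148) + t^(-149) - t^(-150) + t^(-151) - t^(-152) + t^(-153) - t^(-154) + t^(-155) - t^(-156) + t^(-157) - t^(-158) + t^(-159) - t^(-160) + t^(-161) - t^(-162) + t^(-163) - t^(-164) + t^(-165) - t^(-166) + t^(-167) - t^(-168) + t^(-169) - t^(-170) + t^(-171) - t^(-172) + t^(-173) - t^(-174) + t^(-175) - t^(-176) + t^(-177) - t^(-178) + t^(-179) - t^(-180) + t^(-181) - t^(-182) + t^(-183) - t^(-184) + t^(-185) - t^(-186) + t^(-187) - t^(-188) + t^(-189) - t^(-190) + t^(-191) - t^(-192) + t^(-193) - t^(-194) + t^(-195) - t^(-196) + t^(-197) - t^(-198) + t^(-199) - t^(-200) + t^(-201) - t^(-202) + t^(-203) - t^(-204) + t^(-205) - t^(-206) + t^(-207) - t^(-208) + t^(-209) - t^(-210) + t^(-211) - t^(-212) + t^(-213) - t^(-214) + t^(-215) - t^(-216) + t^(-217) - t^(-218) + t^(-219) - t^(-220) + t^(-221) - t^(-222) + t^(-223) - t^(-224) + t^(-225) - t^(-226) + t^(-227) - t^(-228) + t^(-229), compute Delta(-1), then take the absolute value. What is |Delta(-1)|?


Step 1: The polynomial has 459 terms with alternating signs, exponents from 229 down to -229.
Step 2: Substitute t = -1. The i-th term has coefficient (-1)^i and exponent (m-i),
  so its value is (-1)^i * (-1)^(m-i) = (-1)^m = -1 for every i.
Step 3: All 459 terms equal -1, so Delta(-1) = 459 * (-1) = -459
Step 4: |Delta(-1)| = 459

459


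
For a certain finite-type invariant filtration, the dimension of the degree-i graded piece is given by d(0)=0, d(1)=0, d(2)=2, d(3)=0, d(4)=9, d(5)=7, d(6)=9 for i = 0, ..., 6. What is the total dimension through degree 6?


Total dimension = d(0) + d(1) + ... + d(6)
= 0 + 0 + 2 + 0 + 9 + 7 + 9
= 27

27


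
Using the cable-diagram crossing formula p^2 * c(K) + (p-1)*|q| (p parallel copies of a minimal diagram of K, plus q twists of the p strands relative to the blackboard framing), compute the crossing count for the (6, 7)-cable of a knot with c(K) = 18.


Step 1: Each of the c(K) crossings of the companion diagram becomes p*p = p^2 crossings among the p parallel strands, and each of the |q| twists s_1 s_2 ... s_(p-1) adds (p-1) crossings.
  Crossings = p^2 * c(K) + (p-1)*|q|
Step 2: = 6^2 * 18 + (6-1)*7
Step 3: = 36*18 + 5*7
Step 4: = 648 + 35 = 683

683


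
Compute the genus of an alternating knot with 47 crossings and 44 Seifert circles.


For alternating knots, g = (c - s + 1)/2.
= (47 - 44 + 1)/2
= 4/2 = 2

2


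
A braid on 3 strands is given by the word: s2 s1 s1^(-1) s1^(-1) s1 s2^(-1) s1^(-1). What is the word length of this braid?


The word length counts the number of generators (including inverses).
Listing each generator: s2, s1, s1^(-1), s1^(-1), s1, s2^(-1), s1^(-1)
There are 7 generators in this braid word.

7


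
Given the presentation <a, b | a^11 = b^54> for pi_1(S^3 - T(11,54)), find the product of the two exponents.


The relation is a^11 = b^54.
Product of exponents = 11 * 54
= 594

594


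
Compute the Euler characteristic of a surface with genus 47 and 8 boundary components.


chi = 2 - 2g - b
= 2 - 2*47 - 8
= 2 - 94 - 8 = -100

-100


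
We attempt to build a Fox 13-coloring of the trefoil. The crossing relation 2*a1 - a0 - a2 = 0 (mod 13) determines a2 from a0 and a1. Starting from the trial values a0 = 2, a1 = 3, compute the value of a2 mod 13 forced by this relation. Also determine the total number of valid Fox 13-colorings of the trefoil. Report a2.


Step 1: Apply the given crossing relation 2*a1 - a0 - a2 = 0 (mod 13).
  a2 = 2*a1 - a0 mod 13
  a2 = 2*3 - 2 mod 13
  a2 = 6 - 2 mod 13
  a2 = 4 mod 13 = 4
Step 2: The trefoil has determinant 3.
  Number of Fox p-colorings (p prime) is p^2 if p = 3, else p.
  Since 13 does not divide 3, only trivial (constant) colorings exist.
  (So the trial a0 = 2, a1 = 3 with a0 != a1 does NOT extend to a valid coloring of the whole trefoil: the other two crossing relations require 3*(a1 - a0) = 0 (mod 13), which fails.)
  Total colorings = 13
Step 3: a2 = 4, total Fox 13-colorings = 13

4


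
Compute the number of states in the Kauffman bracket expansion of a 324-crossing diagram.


Each crossing contributes 2 choices (A-smoothing or B-smoothing).
Total states = 2^324 = 34175792574734561318320347298712833833643272357706444319152665725155515612490248800367393390985216

34175792574734561318320347298712833833643272357706444319152665725155515612490248800367393390985216


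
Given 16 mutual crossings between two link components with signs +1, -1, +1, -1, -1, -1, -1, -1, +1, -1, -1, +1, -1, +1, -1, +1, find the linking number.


Step 1: Count positive crossings: 6
Step 2: Count negative crossings: 10
Step 3: Sum of signs = 6 - 10 = -4
Step 4: Linking number = sum/2 = -4/2 = -2

-2


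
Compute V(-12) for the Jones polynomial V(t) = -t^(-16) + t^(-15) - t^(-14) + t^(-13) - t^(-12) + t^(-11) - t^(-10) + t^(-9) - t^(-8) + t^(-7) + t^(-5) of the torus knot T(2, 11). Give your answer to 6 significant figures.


Substituting t = -12 into V(t) = -t^(-16) + t^(-15) - t^(-14) + t^(-13) - t^(-12) + t^(-11) - t^(-10) + t^(-9) - t^(-8) + t^(-7) + t^(-5):
  (-)t^(-16) = -5.40879e-18
  (+)t^(-15) = -6.49055e-17
  (-)t^(-14) = -7.78866e-16
  (+)t^(-13) = -9.34639e-15
  (-)t^(-12) = -1.12157e-13
  (+)t^(-11) = -1.34588e-12
  (-)t^(-10) = -1.61506e-11
  (+)t^(-9) = -1.93807e-10
  (-)t^(-8) = -2.32568e-09
  (+)t^(-7) = -2.79082e-08
  (+)t^(-5) = -4.01878e-06
Sum = (-5.40879e-18) + (-6.49055e-17) + (-7.78866e-16) + (-9.34639e-15) + (-1.12157e-13) + (-1.34588e-12) + (-1.61506e-11) + (-1.93807e-10) + (-2.32568e-09) + (-2.79082e-08) + (-4.01878e-06)
= -4.049220991e-06
Rounded to 6 significant figures: -4.04922e-06

-4.04922e-06


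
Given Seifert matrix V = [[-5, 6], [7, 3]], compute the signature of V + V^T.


Step 1: V + V^T = [[-10, 13], [13, 6]]
Step 2: trace = -4, det = -229
Step 3: Discriminant = (-4)^2 - 4*(-229) = 932
Step 4: Eigenvalues: 13.2643, -17.2643
Step 5: Signature = (# positive eigenvalues) - (# negative eigenvalues) = 0

0


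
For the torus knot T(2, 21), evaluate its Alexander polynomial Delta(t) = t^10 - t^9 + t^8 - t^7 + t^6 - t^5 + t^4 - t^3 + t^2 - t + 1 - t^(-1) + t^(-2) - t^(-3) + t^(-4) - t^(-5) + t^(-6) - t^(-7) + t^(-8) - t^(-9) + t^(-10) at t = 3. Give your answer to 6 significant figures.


Substituting t = 3 into Delta(t) = t^10 - t^9 + t^8 - t^7 + t^6 - t^5 + t^4 - t^3 + t^2 - t + 1 - t^(-1) + t^(-2) - t^(-3) + t^(-4) - t^(-5) + t^(-6) - t^(-7) + t^(-8) - t^(-9) + t^(-10):
Term values: (59049) + (-19683) + (6561) + (-2187) + (729) + (-243) + (81) + (-27) + (9) + (-3) + (1) + (-0.333333) + (0.111111) + (-0.037037) + (0.0123457) + (-0.00411523) + (0.00137174) + (-0.000457247) + (0.000152416) + (-5.08053e-05) + (1.69351e-05)
Sum = 44286.75
Rounded to 6 significant figures: 44286.8

44286.8


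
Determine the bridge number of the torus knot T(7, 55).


The bridge number of T(p,q) is min(p,q).
min(7, 55) = 7

7


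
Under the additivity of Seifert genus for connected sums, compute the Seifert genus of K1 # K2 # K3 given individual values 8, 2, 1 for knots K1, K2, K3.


The Seifert genus is additive under connected sum.
Seifert genus(K1 # K2 # K3) = (8) + (2) + (1)
= 11

11


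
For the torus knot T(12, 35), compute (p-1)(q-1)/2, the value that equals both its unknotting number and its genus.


For a torus knot T(p,q), both the unknotting number and genus equal (p-1)(q-1)/2.
= (12-1)(35-1)/2
= 11*34/2
= 374/2 = 187

187


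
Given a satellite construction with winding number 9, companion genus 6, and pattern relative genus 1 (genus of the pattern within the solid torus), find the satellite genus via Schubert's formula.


Schubert: g(satellite) = g_rel(pattern) + |winding| * g(companion),
where g_rel(pattern) is the genus of the pattern relative to the solid torus.
= 1 + 9 * 6
= 1 + 54 = 55

55


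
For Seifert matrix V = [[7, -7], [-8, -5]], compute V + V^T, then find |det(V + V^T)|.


Step 1: Form V + V^T where V = [[7, -7], [-8, -5]]
  V^T = [[7, -8], [-7, -5]]
  V + V^T = [[14, -15], [-15, -10]]
Step 2: det(V + V^T) = 14*(-10) - (-15)*(-15)
  = -140 - 225 = -365
Step 3: Knot determinant = |det(V + V^T)| = |-365| = 365

365


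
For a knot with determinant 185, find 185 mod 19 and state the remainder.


Step 1: A knot is p-colorable if and only if p divides its determinant.
Step 2: Compute 185 mod 19.
185 = 9 * 19 + 14
Step 3: 185 mod 19 = 14
Step 4: The knot is 19-colorable: no

14


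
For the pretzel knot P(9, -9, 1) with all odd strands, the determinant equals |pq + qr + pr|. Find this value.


Step 1: Compute pq + qr + pr.
pq = 9*(-9) = -81
qr = (-9)*1 = -9
pr = 9*1 = 9
pq + qr + pr = -81 + (-9) + 9 = -81
Step 2: Take absolute value.
det(P(9,-9,1)) = |-81| = 81

81


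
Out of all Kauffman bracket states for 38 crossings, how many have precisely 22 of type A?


We choose which 22 of 38 crossings get A-smoothings.
C(38, 22) = 38! / (22! * 16!)
= 22239974430

22239974430


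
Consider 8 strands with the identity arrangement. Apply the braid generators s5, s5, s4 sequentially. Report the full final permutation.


Starting with identity [1, 2, 3, 4, 5, 6, 7, 8].
Apply generators in sequence:
  After s5: [1, 2, 3, 4, 6, 5, 7, 8]
  After s5: [1, 2, 3, 4, 5, 6, 7, 8]
  After s4: [1, 2, 3, 5, 4, 6, 7, 8]
Final permutation: [1, 2, 3, 5, 4, 6, 7, 8]

[1, 2, 3, 5, 4, 6, 7, 8]


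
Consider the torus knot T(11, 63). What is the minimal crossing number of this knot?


For a torus knot T(p, q) with gcd(p,q)=1,
the crossing number is min(p*(q-1), q*(p-1)).
p*(q-1) = 11*62 = 682
q*(p-1) = 63*10 = 630
min(682, 630) = 630

630


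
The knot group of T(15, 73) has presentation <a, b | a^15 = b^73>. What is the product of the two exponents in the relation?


The relation is a^15 = b^73.
Product of exponents = 15 * 73
= 1095

1095


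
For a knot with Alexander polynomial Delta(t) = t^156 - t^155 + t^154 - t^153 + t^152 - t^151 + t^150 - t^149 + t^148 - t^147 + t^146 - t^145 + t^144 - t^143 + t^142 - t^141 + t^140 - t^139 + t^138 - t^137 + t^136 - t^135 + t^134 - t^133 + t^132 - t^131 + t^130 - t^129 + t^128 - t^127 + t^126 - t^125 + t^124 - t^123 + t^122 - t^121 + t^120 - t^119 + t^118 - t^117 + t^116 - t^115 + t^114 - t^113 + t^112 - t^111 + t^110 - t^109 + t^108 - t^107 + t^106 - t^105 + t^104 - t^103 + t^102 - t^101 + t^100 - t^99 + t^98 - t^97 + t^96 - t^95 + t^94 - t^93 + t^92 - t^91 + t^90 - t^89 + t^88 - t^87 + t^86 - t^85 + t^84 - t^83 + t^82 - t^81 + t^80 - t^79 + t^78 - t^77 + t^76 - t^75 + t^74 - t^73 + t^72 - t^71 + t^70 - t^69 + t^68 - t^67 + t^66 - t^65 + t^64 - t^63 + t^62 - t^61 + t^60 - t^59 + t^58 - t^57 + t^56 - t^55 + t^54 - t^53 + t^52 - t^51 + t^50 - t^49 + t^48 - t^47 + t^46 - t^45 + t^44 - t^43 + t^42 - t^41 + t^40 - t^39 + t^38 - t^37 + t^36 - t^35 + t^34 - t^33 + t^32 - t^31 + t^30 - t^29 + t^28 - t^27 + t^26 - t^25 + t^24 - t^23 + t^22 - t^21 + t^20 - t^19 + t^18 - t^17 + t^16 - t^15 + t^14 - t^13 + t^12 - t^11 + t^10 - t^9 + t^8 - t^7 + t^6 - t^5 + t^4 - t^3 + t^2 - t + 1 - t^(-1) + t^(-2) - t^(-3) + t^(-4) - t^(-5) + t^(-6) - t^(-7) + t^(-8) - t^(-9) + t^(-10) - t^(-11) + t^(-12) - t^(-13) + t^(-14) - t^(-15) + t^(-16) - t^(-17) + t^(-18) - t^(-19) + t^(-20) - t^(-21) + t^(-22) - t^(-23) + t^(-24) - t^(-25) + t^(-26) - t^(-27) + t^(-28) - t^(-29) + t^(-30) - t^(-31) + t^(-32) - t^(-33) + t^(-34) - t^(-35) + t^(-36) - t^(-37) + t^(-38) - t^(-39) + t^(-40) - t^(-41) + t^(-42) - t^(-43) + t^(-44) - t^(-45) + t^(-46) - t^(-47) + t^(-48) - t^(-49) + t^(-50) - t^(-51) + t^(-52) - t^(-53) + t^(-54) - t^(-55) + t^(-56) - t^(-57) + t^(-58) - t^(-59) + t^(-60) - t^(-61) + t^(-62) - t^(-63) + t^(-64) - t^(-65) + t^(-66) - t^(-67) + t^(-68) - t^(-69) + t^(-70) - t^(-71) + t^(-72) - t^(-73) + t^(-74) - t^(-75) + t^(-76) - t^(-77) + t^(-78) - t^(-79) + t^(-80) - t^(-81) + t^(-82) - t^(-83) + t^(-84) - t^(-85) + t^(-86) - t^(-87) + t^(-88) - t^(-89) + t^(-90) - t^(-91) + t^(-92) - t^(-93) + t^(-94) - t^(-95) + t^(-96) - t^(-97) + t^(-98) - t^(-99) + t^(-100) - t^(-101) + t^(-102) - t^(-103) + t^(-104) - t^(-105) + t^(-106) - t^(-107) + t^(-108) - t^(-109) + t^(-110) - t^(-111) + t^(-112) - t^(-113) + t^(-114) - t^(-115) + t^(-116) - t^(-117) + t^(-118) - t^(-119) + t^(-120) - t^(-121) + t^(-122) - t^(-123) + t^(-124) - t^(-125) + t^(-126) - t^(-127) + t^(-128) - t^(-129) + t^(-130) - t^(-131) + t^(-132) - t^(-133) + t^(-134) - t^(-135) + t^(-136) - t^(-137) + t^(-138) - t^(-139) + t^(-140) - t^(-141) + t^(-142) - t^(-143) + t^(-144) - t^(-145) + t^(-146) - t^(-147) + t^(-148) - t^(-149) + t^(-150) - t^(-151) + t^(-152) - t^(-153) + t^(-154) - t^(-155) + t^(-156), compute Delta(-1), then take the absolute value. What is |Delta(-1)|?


Step 1: The polynomial has 313 terms with alternating signs, exponents from 156 down to -156.
Step 2: Substitute t = -1. The i-th term has coefficient (-1)^i and exponent (m-i),
  so its value is (-1)^i * (-1)^(m-i) = (-1)^m = 1 for every i.
Step 3: All 313 terms equal 1, so Delta(-1) = 313 * (1) = 313
Step 4: |Delta(-1)| = 313

313


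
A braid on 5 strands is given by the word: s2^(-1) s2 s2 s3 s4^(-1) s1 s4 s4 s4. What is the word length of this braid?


The word length counts the number of generators (including inverses).
Listing each generator: s2^(-1), s2, s2, s3, s4^(-1), s1, s4, s4, s4
There are 9 generators in this braid word.

9


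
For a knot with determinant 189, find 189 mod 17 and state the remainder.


Step 1: A knot is p-colorable if and only if p divides its determinant.
Step 2: Compute 189 mod 17.
189 = 11 * 17 + 2
Step 3: 189 mod 17 = 2
Step 4: The knot is 17-colorable: no

2


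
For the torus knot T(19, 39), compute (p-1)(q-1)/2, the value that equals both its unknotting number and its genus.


For a torus knot T(p,q), both the unknotting number and genus equal (p-1)(q-1)/2.
= (19-1)(39-1)/2
= 18*38/2
= 684/2 = 342

342


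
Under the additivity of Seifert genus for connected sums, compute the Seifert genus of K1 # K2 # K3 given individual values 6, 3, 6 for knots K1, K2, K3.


The Seifert genus is additive under connected sum.
Seifert genus(K1 # K2 # K3) = (6) + (3) + (6)
= 15

15


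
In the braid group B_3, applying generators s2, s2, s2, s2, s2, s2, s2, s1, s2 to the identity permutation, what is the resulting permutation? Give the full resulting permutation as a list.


Starting with identity [1, 2, 3].
Apply generators in sequence:
  After s2: [1, 3, 2]
  After s2: [1, 2, 3]
  After s2: [1, 3, 2]
  After s2: [1, 2, 3]
  After s2: [1, 3, 2]
  After s2: [1, 2, 3]
  After s2: [1, 3, 2]
  After s1: [3, 1, 2]
  After s2: [3, 2, 1]
Final permutation: [3, 2, 1]

[3, 2, 1]


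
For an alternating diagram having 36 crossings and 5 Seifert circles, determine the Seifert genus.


For alternating knots, g = (c - s + 1)/2.
= (36 - 5 + 1)/2
= 32/2 = 16

16


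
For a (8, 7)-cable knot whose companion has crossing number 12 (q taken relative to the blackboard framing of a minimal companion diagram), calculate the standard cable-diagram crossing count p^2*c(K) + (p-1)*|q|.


Step 1: Each of the c(K) crossings of the companion diagram becomes p*p = p^2 crossings among the p parallel strands, and each of the |q| twists s_1 s_2 ... s_(p-1) adds (p-1) crossings.
  Crossings = p^2 * c(K) + (p-1)*|q|
Step 2: = 8^2 * 12 + (8-1)*7
Step 3: = 64*12 + 7*7
Step 4: = 768 + 49 = 817

817


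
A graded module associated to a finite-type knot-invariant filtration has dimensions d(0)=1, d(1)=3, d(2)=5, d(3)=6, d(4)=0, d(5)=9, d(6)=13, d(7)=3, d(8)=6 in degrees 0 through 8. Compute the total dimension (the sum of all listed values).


Total dimension = d(0) + d(1) + ... + d(8)
= 1 + 3 + 5 + 6 + 0 + 9 + 13 + 3 + 6
= 46

46


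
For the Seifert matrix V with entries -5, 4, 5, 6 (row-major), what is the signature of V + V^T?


Step 1: V + V^T = [[-10, 9], [9, 12]]
Step 2: trace = 2, det = -201
Step 3: Discriminant = 2^2 - 4*(-201) = 808
Step 4: Eigenvalues: 15.2127, -13.2127
Step 5: Signature = (# positive eigenvalues) - (# negative eigenvalues) = 0

0


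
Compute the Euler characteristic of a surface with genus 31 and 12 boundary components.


chi = 2 - 2g - b
= 2 - 2*31 - 12
= 2 - 62 - 12 = -72

-72


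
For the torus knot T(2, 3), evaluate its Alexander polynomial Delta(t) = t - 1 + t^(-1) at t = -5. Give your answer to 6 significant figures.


Substituting t = -5 into Delta(t) = t - 1 + t^(-1):
Term values: (-5) + (-1) + (-0.2)
Sum = -6.2
Rounded to 6 significant figures: -6.2

-6.2


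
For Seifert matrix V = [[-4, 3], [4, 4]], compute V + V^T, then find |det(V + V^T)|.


Step 1: Form V + V^T where V = [[-4, 3], [4, 4]]
  V^T = [[-4, 4], [3, 4]]
  V + V^T = [[-8, 7], [7, 8]]
Step 2: det(V + V^T) = (-8)*8 - 7*7
  = -64 - 49 = -113
Step 3: Knot determinant = |det(V + V^T)| = |-113| = 113

113


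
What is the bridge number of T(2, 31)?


The bridge number of T(p,q) is min(p,q).
min(2, 31) = 2

2


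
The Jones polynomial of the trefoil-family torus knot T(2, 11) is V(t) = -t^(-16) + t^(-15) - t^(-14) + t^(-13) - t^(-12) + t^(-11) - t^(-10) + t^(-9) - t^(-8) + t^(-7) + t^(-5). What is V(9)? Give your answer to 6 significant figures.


Substituting t = 9 into V(t) = -t^(-16) + t^(-15) - t^(-14) + t^(-13) - t^(-12) + t^(-11) - t^(-10) + t^(-9) - t^(-8) + t^(-7) + t^(-5):
  (-)t^(-16) = -5.3966e-16
  (+)t^(-15) = 4.85694e-15
  (-)t^(-14) = -4.37124e-14
  (+)t^(-13) = 3.93412e-13
  (-)t^(-12) = -3.54071e-12
  (+)t^(-11) = 3.18664e-11
  (-)t^(-10) = -2.86797e-10
  (+)t^(-9) = 2.58117e-09
  (-)t^(-8) = -2.32306e-08
  (+)t^(-7) = 2.09075e-07
  (+)t^(-5) = 1.69351e-05
Sum = (-5.3966e-16) + (4.85694e-15) + (-4.37124e-14) + (3.93412e-13) + (-3.54071e-12) + (3.18664e-11) + (-2.86797e-10) + (2.58117e-09) + (-2.32306e-08) + (2.09075e-07) + (1.69351e-05)
= 1.712325545e-05
Rounded to 6 significant figures: 1.71233e-05

1.71233e-05


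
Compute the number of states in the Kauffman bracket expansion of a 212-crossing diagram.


Each crossing contributes 2 choices (A-smoothing or B-smoothing).
Total states = 2^212 = 6582018229284824168619876730229402019930943462534319453394436096

6582018229284824168619876730229402019930943462534319453394436096


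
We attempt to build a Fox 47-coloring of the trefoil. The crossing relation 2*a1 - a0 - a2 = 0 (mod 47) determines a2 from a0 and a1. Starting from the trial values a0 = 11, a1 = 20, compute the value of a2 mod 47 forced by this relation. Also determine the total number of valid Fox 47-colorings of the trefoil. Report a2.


Step 1: Apply the given crossing relation 2*a1 - a0 - a2 = 0 (mod 47).
  a2 = 2*a1 - a0 mod 47
  a2 = 2*20 - 11 mod 47
  a2 = 40 - 11 mod 47
  a2 = 29 mod 47 = 29
Step 2: The trefoil has determinant 3.
  Number of Fox p-colorings (p prime) is p^2 if p = 3, else p.
  Since 47 does not divide 3, only trivial (constant) colorings exist.
  (So the trial a0 = 11, a1 = 20 with a0 != a1 does NOT extend to a valid coloring of the whole trefoil: the other two crossing relations require 3*(a1 - a0) = 0 (mod 47), which fails.)
  Total colorings = 47
Step 3: a2 = 29, total Fox 47-colorings = 47

29


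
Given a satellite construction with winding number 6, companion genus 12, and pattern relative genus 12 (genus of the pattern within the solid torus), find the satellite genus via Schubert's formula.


Schubert: g(satellite) = g_rel(pattern) + |winding| * g(companion),
where g_rel(pattern) is the genus of the pattern relative to the solid torus.
= 12 + 6 * 12
= 12 + 72 = 84

84


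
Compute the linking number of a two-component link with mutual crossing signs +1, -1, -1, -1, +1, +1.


Step 1: Count positive crossings: 3
Step 2: Count negative crossings: 3
Step 3: Sum of signs = 3 - 3 = 0
Step 4: Linking number = sum/2 = 0/2 = 0

0


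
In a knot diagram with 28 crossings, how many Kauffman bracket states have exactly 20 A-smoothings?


We choose which 20 of 28 crossings get A-smoothings.
C(28, 20) = 28! / (20! * 8!)
= 3108105

3108105


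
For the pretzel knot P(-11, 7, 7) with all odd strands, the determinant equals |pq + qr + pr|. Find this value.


Step 1: Compute pq + qr + pr.
pq = (-11)*7 = -77
qr = 7*7 = 49
pr = (-11)*7 = -77
pq + qr + pr = -77 + 49 + (-77) = -105
Step 2: Take absolute value.
det(P(-11,7,7)) = |-105| = 105

105


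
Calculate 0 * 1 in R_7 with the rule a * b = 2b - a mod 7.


0 * 1 = 2*1 - 0 mod 7
= 2 - 0 mod 7
= 2 mod 7 = 2

2


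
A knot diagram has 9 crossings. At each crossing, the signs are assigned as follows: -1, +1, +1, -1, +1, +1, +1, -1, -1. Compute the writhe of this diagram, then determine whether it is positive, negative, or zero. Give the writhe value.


Step 1: Count positive crossings (+1).
Positive crossings: 5
Step 2: Count negative crossings (-1).
Negative crossings: 4
Step 3: Writhe = (positive) - (negative)
w = 5 - 4 = 1
Step 4: |w| = 1, and w is positive

1


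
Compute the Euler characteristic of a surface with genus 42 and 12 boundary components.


chi = 2 - 2g - b
= 2 - 2*42 - 12
= 2 - 84 - 12 = -94

-94


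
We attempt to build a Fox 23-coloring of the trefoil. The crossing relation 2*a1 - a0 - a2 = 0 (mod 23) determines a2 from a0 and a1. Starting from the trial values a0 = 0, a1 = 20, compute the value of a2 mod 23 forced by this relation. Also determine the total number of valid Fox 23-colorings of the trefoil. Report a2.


Step 1: Apply the given crossing relation 2*a1 - a0 - a2 = 0 (mod 23).
  a2 = 2*a1 - a0 mod 23
  a2 = 2*20 - 0 mod 23
  a2 = 40 - 0 mod 23
  a2 = 40 mod 23 = 17
Step 2: The trefoil has determinant 3.
  Number of Fox p-colorings (p prime) is p^2 if p = 3, else p.
  Since 23 does not divide 3, only trivial (constant) colorings exist.
  (So the trial a0 = 0, a1 = 20 with a0 != a1 does NOT extend to a valid coloring of the whole trefoil: the other two crossing relations require 3*(a1 - a0) = 0 (mod 23), which fails.)
  Total colorings = 23
Step 3: a2 = 17, total Fox 23-colorings = 23

17


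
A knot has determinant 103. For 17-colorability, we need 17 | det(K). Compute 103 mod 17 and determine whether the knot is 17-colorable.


Step 1: A knot is p-colorable if and only if p divides its determinant.
Step 2: Compute 103 mod 17.
103 = 6 * 17 + 1
Step 3: 103 mod 17 = 1
Step 4: The knot is 17-colorable: no

1


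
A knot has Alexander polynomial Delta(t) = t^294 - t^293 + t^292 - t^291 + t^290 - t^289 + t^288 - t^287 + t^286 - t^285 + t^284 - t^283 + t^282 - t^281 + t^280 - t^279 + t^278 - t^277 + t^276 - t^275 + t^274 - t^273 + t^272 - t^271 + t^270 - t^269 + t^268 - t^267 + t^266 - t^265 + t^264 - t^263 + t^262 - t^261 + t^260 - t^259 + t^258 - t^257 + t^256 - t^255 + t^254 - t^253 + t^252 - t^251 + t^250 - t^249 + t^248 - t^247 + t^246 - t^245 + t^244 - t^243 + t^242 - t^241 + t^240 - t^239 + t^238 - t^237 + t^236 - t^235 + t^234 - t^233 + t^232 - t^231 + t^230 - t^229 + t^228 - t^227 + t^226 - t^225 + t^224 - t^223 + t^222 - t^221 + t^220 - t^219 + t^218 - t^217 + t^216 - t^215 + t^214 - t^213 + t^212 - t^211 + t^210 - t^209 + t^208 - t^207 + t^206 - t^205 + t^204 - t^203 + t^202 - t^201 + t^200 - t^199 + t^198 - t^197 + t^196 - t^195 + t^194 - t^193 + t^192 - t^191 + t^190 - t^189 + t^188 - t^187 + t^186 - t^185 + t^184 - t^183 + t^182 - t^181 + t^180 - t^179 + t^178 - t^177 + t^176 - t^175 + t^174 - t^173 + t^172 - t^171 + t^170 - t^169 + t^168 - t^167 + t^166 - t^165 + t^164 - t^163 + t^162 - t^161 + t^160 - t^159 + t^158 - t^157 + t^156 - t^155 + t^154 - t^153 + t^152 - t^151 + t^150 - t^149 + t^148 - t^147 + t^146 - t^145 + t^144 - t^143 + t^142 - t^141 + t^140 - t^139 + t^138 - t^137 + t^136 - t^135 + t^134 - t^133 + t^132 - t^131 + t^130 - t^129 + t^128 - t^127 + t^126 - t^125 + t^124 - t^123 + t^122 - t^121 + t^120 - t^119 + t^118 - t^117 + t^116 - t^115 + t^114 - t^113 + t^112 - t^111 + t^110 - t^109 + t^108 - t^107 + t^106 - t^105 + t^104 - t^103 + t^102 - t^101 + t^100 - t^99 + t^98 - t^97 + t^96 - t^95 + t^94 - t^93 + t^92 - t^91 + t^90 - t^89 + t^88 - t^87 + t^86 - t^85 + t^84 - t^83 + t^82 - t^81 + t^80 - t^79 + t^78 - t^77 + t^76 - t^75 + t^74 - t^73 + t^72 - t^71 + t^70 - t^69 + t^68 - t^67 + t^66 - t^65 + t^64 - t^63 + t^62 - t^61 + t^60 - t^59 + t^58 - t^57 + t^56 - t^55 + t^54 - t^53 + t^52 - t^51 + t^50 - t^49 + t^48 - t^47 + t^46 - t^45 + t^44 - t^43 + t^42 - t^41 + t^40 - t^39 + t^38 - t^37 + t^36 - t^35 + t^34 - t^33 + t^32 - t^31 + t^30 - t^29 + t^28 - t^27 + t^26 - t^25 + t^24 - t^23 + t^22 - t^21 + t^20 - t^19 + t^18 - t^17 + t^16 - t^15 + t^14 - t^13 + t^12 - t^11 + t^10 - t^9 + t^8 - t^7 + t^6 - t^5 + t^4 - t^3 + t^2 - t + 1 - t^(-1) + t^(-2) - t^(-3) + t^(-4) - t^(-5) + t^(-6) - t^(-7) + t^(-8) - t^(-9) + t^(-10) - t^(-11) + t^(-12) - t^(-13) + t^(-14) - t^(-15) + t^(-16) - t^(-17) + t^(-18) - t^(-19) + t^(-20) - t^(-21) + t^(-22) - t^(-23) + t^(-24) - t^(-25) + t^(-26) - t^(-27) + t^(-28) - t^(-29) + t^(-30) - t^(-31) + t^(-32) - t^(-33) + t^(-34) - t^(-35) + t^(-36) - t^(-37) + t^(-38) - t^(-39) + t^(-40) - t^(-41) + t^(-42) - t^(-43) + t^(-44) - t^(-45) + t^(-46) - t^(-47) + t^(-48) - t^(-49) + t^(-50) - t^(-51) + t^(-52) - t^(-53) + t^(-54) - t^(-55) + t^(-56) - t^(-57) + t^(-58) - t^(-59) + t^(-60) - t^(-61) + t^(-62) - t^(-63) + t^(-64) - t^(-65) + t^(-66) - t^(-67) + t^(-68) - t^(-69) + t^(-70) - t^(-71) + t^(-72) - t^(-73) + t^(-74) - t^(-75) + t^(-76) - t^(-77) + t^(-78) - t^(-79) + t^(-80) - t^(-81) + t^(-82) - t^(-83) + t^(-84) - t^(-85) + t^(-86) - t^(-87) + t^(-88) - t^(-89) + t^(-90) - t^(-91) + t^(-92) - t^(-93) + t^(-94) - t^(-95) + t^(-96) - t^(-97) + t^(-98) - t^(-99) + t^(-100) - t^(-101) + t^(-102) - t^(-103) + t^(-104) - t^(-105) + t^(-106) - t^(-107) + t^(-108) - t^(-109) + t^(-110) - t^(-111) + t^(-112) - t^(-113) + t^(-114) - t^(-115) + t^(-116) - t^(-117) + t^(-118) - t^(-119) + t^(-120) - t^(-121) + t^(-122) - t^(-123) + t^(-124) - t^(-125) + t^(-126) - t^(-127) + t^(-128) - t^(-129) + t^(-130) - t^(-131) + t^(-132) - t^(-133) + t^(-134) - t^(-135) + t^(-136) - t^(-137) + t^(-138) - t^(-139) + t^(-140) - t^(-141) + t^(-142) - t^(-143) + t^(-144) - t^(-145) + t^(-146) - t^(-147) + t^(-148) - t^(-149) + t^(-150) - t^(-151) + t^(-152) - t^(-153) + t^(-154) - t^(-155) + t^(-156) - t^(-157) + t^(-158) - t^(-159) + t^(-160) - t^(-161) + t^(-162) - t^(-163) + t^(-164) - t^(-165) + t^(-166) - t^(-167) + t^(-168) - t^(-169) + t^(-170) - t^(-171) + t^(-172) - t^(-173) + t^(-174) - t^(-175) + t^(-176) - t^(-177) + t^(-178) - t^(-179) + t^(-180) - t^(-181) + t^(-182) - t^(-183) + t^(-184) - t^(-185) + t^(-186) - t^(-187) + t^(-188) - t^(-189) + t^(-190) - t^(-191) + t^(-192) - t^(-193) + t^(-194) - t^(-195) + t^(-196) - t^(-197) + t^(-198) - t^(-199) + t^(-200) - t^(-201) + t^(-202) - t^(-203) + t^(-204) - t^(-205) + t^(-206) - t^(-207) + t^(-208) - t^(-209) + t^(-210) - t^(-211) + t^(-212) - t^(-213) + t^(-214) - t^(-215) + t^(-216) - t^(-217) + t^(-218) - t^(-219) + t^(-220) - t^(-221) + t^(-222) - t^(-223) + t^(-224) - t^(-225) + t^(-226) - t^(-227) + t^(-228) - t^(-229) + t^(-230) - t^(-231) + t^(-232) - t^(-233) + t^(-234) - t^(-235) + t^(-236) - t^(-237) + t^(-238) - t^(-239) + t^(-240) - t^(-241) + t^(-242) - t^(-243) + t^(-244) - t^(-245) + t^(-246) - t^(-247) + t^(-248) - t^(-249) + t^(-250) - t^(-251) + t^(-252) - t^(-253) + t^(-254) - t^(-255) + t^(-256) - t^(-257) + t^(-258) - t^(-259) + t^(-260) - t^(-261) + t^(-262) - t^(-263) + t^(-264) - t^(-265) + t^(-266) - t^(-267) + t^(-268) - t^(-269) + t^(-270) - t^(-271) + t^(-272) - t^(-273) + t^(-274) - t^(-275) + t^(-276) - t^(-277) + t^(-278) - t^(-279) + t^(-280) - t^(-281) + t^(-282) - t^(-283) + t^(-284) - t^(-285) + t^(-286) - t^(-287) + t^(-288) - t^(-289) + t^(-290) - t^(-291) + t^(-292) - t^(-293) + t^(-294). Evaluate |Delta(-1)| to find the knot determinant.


Step 1: The polynomial has 589 terms with alternating signs, exponents from 294 down to -294.
Step 2: Substitute t = -1. The i-th term has coefficient (-1)^i and exponent (m-i),
  so its value is (-1)^i * (-1)^(m-i) = (-1)^m = 1 for every i.
Step 3: All 589 terms equal 1, so Delta(-1) = 589 * (1) = 589
Step 4: |Delta(-1)| = 589

589


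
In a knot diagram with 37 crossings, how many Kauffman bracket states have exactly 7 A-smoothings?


We choose which 7 of 37 crossings get A-smoothings.
C(37, 7) = 37! / (7! * 30!)
= 10295472

10295472


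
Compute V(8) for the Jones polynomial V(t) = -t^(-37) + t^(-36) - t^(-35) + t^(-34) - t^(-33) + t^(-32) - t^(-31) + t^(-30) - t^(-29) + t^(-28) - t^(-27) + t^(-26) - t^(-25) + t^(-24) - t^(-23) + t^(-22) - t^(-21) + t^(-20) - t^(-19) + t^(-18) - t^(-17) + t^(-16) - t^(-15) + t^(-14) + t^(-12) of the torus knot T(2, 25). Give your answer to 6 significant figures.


Substituting t = 8 into V(t) = -t^(-37) + t^(-36) - t^(-35) + t^(-34) - t^(-33) + t^(-32) - t^(-31) + t^(-30) - t^(-29) + t^(-28) - t^(-27) + t^(-26) - t^(-25) + t^(-24) - t^(-23) + t^(-22) - t^(-21) + t^(-20) - t^(-19) + t^(-18) - t^(-17) + t^(-16) - t^(-15) + t^(-14) + t^(-12):
  (-)t^(-37) = -3.85186e-34
  (+)t^(-36) = 3.08149e-33
  (-)t^(-35) = -2.46519e-32
  (+)t^(-34) = 1.97215e-31
  (-)t^(-33) = -1.57772e-30
  (+)t^(-32) = 1.26218e-29
  (-)t^(-31) = -1.00974e-28
  (+)t^(-30) = 8.07794e-28
  (-)t^(-29) = -6.46235e-27
  (+)t^(-28) = 5.16988e-26
  (-)t^(-27) = -4.1359e-25
  (+)t^(-26) = 3.30872e-24
  (-)t^(-25) = -2.64698e-23
  (+)t^(-24) = 2.11758e-22
  (-)t^(-23) = -1.69407e-21
  (+)t^(-22) = 1.35525e-20
  (-)t^(-21) = -1.0842e-19
  (+)t^(-20) = 8.67362e-19
  (-)t^(-19) = -6.93889e-18
  (+)t^(-18) = 5.55112e-17
  (-)t^(-17) = -4.44089e-16
  (+)t^(-16) = 3.55271e-15
  (-)t^(-15) = -2.84217e-14
  (+)t^(-14) = 2.27374e-13
  (+)t^(-12) = 1.45519e-11
Sum = (-3.85186e-34) + (3.08149e-33) + (-2.46519e-32) + (1.97215e-31) + (-1.57772e-30) + (1.26218e-29) + (-1.00974e-28) + (8.07794e-28) + (-6.46235e-27) + (5.16988e-26) + (-4.1359e-25) + (3.30872e-24) + (-2.64698e-23) + (2.11758e-22) + (-1.69407e-21) + (1.35525e-20) + (-1.0842e-19) + (8.67362e-19) + (-6.93889e-18) + (5.55112e-17) + (-4.44089e-16) + (3.55271e-15) + (-2.84217e-14) + (2.27374e-13) + (1.45519e-11)
= 1.475402516e-11
Rounded to 6 significant figures: 1.4754e-11

1.4754e-11


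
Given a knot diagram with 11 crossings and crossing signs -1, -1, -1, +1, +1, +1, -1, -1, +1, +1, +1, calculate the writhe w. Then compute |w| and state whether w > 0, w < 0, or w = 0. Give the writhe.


Step 1: Count positive crossings (+1).
Positive crossings: 6
Step 2: Count negative crossings (-1).
Negative crossings: 5
Step 3: Writhe = (positive) - (negative)
w = 6 - 5 = 1
Step 4: |w| = 1, and w is positive

1


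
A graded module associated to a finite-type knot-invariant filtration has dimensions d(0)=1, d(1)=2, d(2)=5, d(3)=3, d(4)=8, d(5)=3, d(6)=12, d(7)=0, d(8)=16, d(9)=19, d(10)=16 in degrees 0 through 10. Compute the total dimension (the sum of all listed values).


Total dimension = d(0) + d(1) + ... + d(10)
= 1 + 2 + 5 + 3 + 8 + 3 + 12 + 0 + 16 + 19 + 16
= 85

85


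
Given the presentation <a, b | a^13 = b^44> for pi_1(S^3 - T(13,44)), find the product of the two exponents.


The relation is a^13 = b^44.
Product of exponents = 13 * 44
= 572

572


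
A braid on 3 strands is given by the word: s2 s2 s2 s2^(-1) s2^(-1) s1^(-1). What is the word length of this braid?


The word length counts the number of generators (including inverses).
Listing each generator: s2, s2, s2, s2^(-1), s2^(-1), s1^(-1)
There are 6 generators in this braid word.

6


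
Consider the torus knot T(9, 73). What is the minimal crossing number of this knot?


For a torus knot T(p, q) with gcd(p,q)=1,
the crossing number is min(p*(q-1), q*(p-1)).
p*(q-1) = 9*72 = 648
q*(p-1) = 73*8 = 584
min(648, 584) = 584

584


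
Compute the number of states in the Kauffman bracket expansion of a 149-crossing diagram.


Each crossing contributes 2 choices (A-smoothing or B-smoothing).
Total states = 2^149 = 713623846352979940529142984724747568191373312

713623846352979940529142984724747568191373312


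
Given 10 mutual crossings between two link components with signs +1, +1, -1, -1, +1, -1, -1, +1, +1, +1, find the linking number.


Step 1: Count positive crossings: 6
Step 2: Count negative crossings: 4
Step 3: Sum of signs = 6 - 4 = 2
Step 4: Linking number = sum/2 = 2/2 = 1

1


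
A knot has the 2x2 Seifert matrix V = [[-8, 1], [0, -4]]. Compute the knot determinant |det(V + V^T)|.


Step 1: Form V + V^T where V = [[-8, 1], [0, -4]]
  V^T = [[-8, 0], [1, -4]]
  V + V^T = [[-16, 1], [1, -8]]
Step 2: det(V + V^T) = (-16)*(-8) - 1*1
  = 128 - 1 = 127
Step 3: Knot determinant = |det(V + V^T)| = |127| = 127

127
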